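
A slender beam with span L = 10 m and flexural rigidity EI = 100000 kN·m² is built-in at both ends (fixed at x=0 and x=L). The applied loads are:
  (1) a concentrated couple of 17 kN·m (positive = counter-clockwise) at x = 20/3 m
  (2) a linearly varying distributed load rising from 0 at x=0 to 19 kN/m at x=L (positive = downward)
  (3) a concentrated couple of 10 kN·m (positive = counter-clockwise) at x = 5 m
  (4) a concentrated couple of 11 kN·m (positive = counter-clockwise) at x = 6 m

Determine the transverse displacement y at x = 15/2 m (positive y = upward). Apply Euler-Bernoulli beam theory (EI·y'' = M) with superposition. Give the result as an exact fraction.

Load 1 — applied couple M₀=17 kN·m at a=20/3 m (b=L-a=10/3):
  y_1 = (R_Ax³/6 - M_Ax²/2 - M₀(x-a)²/2)/EI  [x>a] with R_A=34/15, M_A=17/3 = ((34/15)·(15/2)³/6 - (17/3)·(15/2)²/2 - 17·((15/2)-(20/3))²/2)/100000 = -17/288000 m
Load 2 — triangular load w₀=19 kN/m (0→w₀ over full span):
  y_2 = -w₀x²(L-x)²(x+2L)/(120LEI) = -19·(15/2)²·(10-(15/2))²·((15/2)+2·10)/(120·10·100000) = -627/409600 m
Load 3 — applied couple M₀=10 kN·m at a=5 m (b=L-a=5):
  y_3 = (R_Ax³/6 - M_Ax²/2 - M₀(x-a)²/2)/EI  [x>a] with R_A=3/2, M_A=5/2 = ((3/2)·(15/2)³/6 - (5/2)·(15/2)²/2 - 10·((15/2)-5)²/2)/100000 = 1/25600 m
Load 4 — applied couple M₀=11 kN·m at a=6 m (b=L-a=4):
  y_4 = (R_Ax³/6 - M_Ax²/2 - M₀(x-a)²/2)/EI  [x>a] with R_A=198/125, M_A=88/25 = ((198/125)·(15/2)³/6 - (88/25)·(15/2)²/2 - 11·((15/2)-6)²/2)/100000 = 0 m
Superposition: y = Σ y_i = -28583/18432000 m ≈ -0.001551 m

y(15/2) = -28583/18432000 m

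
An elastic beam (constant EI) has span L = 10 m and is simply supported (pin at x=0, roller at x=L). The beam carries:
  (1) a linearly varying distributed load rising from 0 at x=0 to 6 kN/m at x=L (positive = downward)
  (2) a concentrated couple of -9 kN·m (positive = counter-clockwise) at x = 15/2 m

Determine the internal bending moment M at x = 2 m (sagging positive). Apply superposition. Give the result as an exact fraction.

M(2) = 87/5 kN·m

Load 1 — triangular load w₀=6 kN/m (0→w₀ over full span):
  M_1 = w₀Lx/6 - w₀x³/(6L) = 6·10·2/6 - 6·2³/(6·10) = 96/5 kN·m
Load 2 — applied couple M₀=-9 kN·m at a=15/2 m (b=L-a=5/2):
  M_2 = M₀x/L  [x≤a] = (-9)·2/10 = -9/5 kN·m
Superposition: M = Σ M_i = 87/5 kN·m ≈ 17.400000 kN·m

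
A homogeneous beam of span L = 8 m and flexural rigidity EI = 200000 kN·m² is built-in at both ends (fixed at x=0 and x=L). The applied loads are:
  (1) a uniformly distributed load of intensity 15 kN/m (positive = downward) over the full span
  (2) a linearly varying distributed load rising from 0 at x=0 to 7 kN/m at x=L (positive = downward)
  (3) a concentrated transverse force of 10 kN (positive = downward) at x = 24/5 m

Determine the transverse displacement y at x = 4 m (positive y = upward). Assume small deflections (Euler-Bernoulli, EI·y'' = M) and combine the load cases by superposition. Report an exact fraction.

y(4) = -1037/937500 m

Load 1 — uniform load w=15 kN/m over full span:
  y_1 = -wx²(L-x)²/(24EI) = -15·4²·(8-4)²/(24·200000) = -1/1250 m
Load 2 — triangular load w₀=7 kN/m (0→w₀ over full span):
  y_2 = -w₀x²(L-x)²(x+2L)/(120LEI) = -7·4²·(8-4)²·(4+2·8)/(120·8·200000) = -7/37500 m
Load 3 — point force P=10 kN at a=24/5 m (b=L-a=16/5):
  y_3 = -Pb²x²(3aL-(3a+b)x)/(6L³EI)  [x≤a] = -10·(16/5)²·4²·(3·(24/5)·8-(3·(24/5)+(16/5))·4)/(6·8³·200000) = -28/234375 m
Superposition: y = Σ y_i = -1037/937500 m ≈ -0.001106 m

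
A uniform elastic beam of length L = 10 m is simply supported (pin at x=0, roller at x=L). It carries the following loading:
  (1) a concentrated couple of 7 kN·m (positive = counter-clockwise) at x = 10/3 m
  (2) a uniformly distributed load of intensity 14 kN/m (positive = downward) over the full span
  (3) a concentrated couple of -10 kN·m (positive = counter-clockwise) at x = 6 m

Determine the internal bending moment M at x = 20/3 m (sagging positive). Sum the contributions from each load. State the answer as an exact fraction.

M(20/3) = 1409/9 kN·m

Load 1 — applied couple M₀=7 kN·m at a=10/3 m (b=L-a=20/3):
  M_1 = M₀x/L - M₀  [x>a] = 7·(20/3)/10 - 7 = -7/3 kN·m
Load 2 — uniform load w=14 kN/m over full span:
  M_2 = wx(L-x)/2 = 14·(20/3)·(10-(20/3))/2 = 1400/9 kN·m
Load 3 — applied couple M₀=-10 kN·m at a=6 m (b=L-a=4):
  M_3 = M₀x/L - M₀  [x>a] = (-10)·(20/3)/10 - (-10) = 10/3 kN·m
Superposition: M = Σ M_i = 1409/9 kN·m ≈ 156.555556 kN·m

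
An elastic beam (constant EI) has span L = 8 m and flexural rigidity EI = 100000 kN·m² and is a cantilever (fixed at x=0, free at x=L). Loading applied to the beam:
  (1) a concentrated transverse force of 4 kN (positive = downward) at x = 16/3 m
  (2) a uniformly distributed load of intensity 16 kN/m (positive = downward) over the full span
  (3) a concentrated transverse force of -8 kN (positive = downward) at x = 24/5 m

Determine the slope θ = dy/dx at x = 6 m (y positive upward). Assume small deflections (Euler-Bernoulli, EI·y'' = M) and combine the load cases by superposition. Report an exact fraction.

θ(6) = -9202/703125 rad

Load 1 — point force P=4 kN at a=16/3 m (b=L-a=8/3):
  θ_1 = -Pa²/(2EI)  [x>a] = -4·(16/3)²/(2·100000) = -16/28125 rad
Load 2 — uniform load w=16 kN/m over full span:
  θ_2 = -wx(x²-3Lx+3L²)/(6EI) = -16·6·(6²-3·8·6+3·8²)/(6·100000) = -42/3125 rad
Load 3 — point force P=-8 kN at a=24/5 m (b=L-a=16/5):
  θ_3 = -Pa²/(2EI)  [x>a] = -(-8)·(24/5)²/(2·100000) = 72/78125 rad
Superposition: θ = Σ θ_i = -9202/703125 rad ≈ -0.013087 rad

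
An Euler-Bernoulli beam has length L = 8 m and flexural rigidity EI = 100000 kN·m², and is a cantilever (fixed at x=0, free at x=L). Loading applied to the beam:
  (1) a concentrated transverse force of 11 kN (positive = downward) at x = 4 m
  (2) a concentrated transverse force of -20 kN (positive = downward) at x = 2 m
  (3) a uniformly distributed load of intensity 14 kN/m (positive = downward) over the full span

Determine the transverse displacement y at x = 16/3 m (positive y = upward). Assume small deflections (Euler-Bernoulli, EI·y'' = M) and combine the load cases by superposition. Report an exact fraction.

y(16/3) = -63439/1518750 m

Load 1 — point force P=11 kN at a=4 m (b=L-a=4):
  y_1 = -Pa²(3x-a)/(6EI)  [x>a] = -11·4²·(3·(16/3)-4)/(6·100000) = -11/3125 m
Load 2 — point force P=-20 kN at a=2 m (b=L-a=6):
  y_2 = -Pa²(3x-a)/(6EI)  [x>a] = -(-20)·2²·(3·(16/3)-2)/(6·100000) = 7/3750 m
Load 3 — uniform load w=14 kN/m over full span:
  y_3 = -wx²(x²-4Lx+6L²)/(24EI) = -14·(16/3)²·((16/3)²-4·8·(16/3)+6·8²)/(24·100000) = -30464/759375 m
Superposition: y = Σ y_i = -63439/1518750 m ≈ -0.041771 m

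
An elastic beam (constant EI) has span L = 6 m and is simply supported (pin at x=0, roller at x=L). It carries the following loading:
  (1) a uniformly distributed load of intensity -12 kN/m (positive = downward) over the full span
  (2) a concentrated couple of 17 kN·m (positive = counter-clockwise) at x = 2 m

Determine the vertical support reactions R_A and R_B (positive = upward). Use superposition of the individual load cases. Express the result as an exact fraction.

Load 1 — uniform load w=-12 kN/m over full span:
  R_A = wL/2 = (-12)·6/2 = -36 kN
  R_B = wL/2 = (-12)·6/2 = -36 kN
Load 2 — applied couple M₀=17 kN·m at a=2 m (b=L-a=4):
  R_A = M₀/L = 17/6 kN
  R_B = -M₀/L = -17/6 kN
Superposition: R_A = -199/6 kN, R_B = -233/6 kN

R_A = -199/6 kN, R_B = -233/6 kN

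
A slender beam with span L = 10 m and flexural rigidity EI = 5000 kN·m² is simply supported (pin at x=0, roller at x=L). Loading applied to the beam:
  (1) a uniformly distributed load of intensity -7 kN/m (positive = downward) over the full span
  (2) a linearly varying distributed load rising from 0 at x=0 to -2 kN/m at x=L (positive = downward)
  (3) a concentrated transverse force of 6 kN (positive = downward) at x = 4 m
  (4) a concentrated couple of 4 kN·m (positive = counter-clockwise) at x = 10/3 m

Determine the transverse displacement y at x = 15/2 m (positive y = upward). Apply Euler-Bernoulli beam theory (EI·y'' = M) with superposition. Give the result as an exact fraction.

Load 1 — uniform load w=-7 kN/m over full span:
  y_1 = -wx(L³-2Lx²+x³)/(24EI) = -(-7)·(15/2)·(10³-2·10·(15/2)²+(15/2)³)/(24·5000) = 133/1024 m
Load 2 — triangular load w₀=-2 kN/m (0→w₀ over full span):
  y_2 = -w₀x(7L⁴-10L²x²+3x⁴)/(360LEI) = -(-2)·(15/2)·(7·10⁴-10·10²·(15/2)²+3·(15/2)⁴)/(360·10·5000) = 119/6144 m
Load 3 — point force P=6 kN at a=4 m (b=L-a=6):
  y_3 = -Pa(L-x)(2Lx-a²-x²)/(6LEI)  [x>a] = -6·4·(10-(15/2))·(2·10·(15/2)-4²-(15/2)²)/(6·10·5000) = -311/20000 m
Load 4 — applied couple M₀=4 kN·m at a=10/3 m (b=L-a=20/3):
  y_4 = (M₀x³/(6L)-M₀(x-a)²/2+C₁x)/EI  [x>a] with C₁=M₀(3b²-L²)/(6L)=20/9 = (4·(15/2)³/(6·10)-4·((15/2)-(10/3))²/2+(20/9)·(15/2))/5000 = 29/14400 m
Superposition: y = Σ y_i = 1563439/11520000 m ≈ 0.135715 m

y(15/2) = 1563439/11520000 m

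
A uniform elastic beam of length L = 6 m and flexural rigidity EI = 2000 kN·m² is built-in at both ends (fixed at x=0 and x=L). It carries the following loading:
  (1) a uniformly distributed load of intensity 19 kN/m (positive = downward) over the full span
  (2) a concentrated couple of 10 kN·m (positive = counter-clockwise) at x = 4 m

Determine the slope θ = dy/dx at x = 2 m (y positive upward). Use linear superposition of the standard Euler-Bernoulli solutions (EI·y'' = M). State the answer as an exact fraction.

Load 1 — uniform load w=19 kN/m over full span:
  θ_1 = -wx(L-x)(L-2x)/(12EI) = -19·2·(6-2)·(6-2·2)/(12·2000) = -19/1500 rad
Load 2 — applied couple M₀=10 kN·m at a=4 m (b=L-a=2):
  θ_2 = (R_Ax²/2 - M_Ax)/EI  [x≤a] with R_A=20/9, M_A=10/3 = ((20/9)·2²/2 - (10/3)·2)/2000 = -1/900 rad
Superposition: θ = Σ θ_i = -31/2250 rad ≈ -0.013778 rad

θ(2) = -31/2250 rad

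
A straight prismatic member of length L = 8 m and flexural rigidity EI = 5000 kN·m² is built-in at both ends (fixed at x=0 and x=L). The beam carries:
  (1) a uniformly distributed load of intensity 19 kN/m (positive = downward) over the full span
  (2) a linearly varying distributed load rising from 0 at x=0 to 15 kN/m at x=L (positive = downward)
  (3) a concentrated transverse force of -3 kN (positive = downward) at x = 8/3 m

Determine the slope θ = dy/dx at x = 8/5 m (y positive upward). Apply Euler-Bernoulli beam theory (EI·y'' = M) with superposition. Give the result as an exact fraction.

θ(8/5) = -14576/703125 rad

Load 1 — uniform load w=19 kN/m over full span:
  θ_1 = -wx(L-x)(L-2x)/(12EI) = -19·(8/5)·(8-(8/5))·(8-2·(8/5))/(12·5000) = -1216/78125 rad
Load 2 — triangular load w₀=15 kN/m (0→w₀ over full span):
  θ_2 = -w₀(2x(L-x)(L-2x)(x+2L)+x²(L-x)²)/(120LEI) = -15·(2·(8/5)·(8-(8/5))·(8-2·(8/5))·((8/5)+2·8)+(8/5)²·(8-(8/5))²)/(120·8·5000) = -448/78125 rad
Load 3 — point force P=-3 kN at a=8/3 m (b=L-a=16/3):
  θ_3 = -Pb²x(2aL-(3a+b)x)/(2L³EI)  [x≤a] = -(-3)·(16/3)²·(8/5)·(2·(8/3)·8-(3·(8/3)+(16/3))·(8/5))/(2·8³·5000) = 16/28125 rad
Superposition: θ = Σ θ_i = -14576/703125 rad ≈ -0.020730 rad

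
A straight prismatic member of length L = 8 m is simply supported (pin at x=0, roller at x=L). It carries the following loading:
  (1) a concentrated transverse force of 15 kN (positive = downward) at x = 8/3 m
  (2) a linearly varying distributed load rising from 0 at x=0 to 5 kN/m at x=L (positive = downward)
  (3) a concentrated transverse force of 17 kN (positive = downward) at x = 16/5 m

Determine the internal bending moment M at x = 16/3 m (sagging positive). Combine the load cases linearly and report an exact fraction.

Load 1 — point force P=15 kN at a=8/3 m (b=L-a=16/3):
  M_1 = Pa(L-x)/L  [x>a] = 15·(8/3)·(8-(16/3))/8 = 40/3 kN·m
Load 2 — triangular load w₀=5 kN/m (0→w₀ over full span):
  M_2 = w₀Lx/6 - w₀x³/(6L) = 5·8·(16/3)/6 - 5·(16/3)³/(6·8) = 1600/81 kN·m
Load 3 — point force P=17 kN at a=16/5 m (b=L-a=24/5):
  M_3 = Pa(L-x)/L  [x>a] = 17·(16/5)·(8-(16/3))/8 = 272/15 kN·m
Superposition: M = Σ M_i = 20744/405 kN·m ≈ 51.219753 kN·m

M(16/3) = 20744/405 kN·m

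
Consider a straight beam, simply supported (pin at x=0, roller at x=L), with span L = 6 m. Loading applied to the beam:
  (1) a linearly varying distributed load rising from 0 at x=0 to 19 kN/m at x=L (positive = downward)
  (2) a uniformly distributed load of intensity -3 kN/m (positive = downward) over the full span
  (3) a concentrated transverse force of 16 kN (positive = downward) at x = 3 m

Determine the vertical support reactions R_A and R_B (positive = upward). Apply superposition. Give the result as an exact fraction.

R_A = 18 kN, R_B = 37 kN

Load 1 — triangular load w₀=19 kN/m (0→w₀ over full span):
  R_A = w₀L/6 = 19·6/6 = 19 kN
  R_B = w₀L/3 = 19·6/3 = 38 kN
Load 2 — uniform load w=-3 kN/m over full span:
  R_A = wL/2 = (-3)·6/2 = -9 kN
  R_B = wL/2 = (-3)·6/2 = -9 kN
Load 3 — point force P=16 kN at a=3 m (b=L-a=3):
  R_A = Pb/L = 16·3/6 = 8 kN
  R_B = Pa/L = 16·3/6 = 8 kN
Superposition: R_A = 18 kN, R_B = 37 kN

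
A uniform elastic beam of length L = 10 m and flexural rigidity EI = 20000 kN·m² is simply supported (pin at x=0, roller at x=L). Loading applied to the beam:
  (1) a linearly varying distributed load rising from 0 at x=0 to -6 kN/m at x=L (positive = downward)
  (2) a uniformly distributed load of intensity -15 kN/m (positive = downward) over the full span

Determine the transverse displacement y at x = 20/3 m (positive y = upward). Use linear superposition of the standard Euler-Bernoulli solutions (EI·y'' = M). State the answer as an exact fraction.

Load 1 — triangular load w₀=-6 kN/m (0→w₀ over full span):
  y_1 = -w₀x(7L⁴-10L²x²+3x⁴)/(360LEI) = -(-6)·(20/3)·(7·10⁴-10·10²·(20/3)²+3·(20/3)⁴)/(360·10·20000) = 17/972 m
Load 2 — uniform load w=-15 kN/m over full span:
  y_2 = -wx(L³-2Lx²+x³)/(24EI) = -(-15)·(20/3)·(10³-2·10·(20/3)²+(20/3)³)/(24·20000) = 55/648 m
Superposition: y = Σ y_i = 199/1944 m ≈ 0.102366 m

y(20/3) = 199/1944 m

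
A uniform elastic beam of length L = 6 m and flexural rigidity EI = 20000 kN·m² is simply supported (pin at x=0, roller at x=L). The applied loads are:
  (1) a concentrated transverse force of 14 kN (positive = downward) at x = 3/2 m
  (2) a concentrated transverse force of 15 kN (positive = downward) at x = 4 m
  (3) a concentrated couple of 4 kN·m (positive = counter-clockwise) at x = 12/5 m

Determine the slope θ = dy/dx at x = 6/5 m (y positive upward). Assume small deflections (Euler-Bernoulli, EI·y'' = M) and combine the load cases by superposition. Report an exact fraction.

θ(6/5) = -50723/24000000 rad

Load 1 — point force P=14 kN at a=3/2 m (b=L-a=9/2):
  θ_1 = -Pb(L²-b²-3x²)/(6LEI)  [x≤a] = -14·(9/2)·(6²-(9/2)²-3·(6/5)²)/(6·6·20000) = -8001/8000000 rad
Load 2 — point force P=15 kN at a=4 m (b=L-a=2):
  θ_2 = -Pb(L²-b²-3x²)/(6LEI)  [x≤a] = -15·2·(6²-2²-3·(6/5)²)/(6·6·20000) = -173/150000 rad
Load 3 — applied couple M₀=4 kN·m at a=12/5 m (b=L-a=18/5):
  θ_3 = (M₀x²/(2L)+C₁)/EI  [x≤a] with C₁=M₀(3b²-L²)/(6L)=8/25 = (4·(6/5)²/(2·6)+(8/25))/20000 = 1/25000 rad
Superposition: θ = Σ θ_i = -50723/24000000 rad ≈ -0.002113 rad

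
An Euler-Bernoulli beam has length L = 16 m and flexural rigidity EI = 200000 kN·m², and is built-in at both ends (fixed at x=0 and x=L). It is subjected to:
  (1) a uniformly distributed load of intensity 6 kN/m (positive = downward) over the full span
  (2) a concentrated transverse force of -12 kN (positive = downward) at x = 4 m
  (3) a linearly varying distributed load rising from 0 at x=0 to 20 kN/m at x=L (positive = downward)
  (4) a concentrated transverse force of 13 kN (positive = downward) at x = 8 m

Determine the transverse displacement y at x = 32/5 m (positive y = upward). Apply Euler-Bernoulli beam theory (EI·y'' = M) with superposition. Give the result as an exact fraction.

y(32/5) = -375574/29296875 m

Load 1 — uniform load w=6 kN/m over full span:
  y_1 = -wx²(L-x)²/(24EI) = -6·(32/5)²·(16-(32/5))²/(24·200000) = -9216/1953125 m
Load 2 — point force P=-12 kN at a=4 m (b=L-a=12):
  y_2 = -Pa²(L-x)²(3bL-(3b+a)(L-x))/(6L³EI)  [x>a] = -(-12)·4²·(16-(32/5))²·(3·12·16-(3·12+4)·(16-(32/5)))/(6·16³·200000) = 54/78125 m
Load 3 — triangular load w₀=20 kN/m (0→w₀ over full span):
  y_3 = -w₀x²(L-x)²(x+2L)/(120LEI) = -20·(32/5)²·(16-(32/5))²·((32/5)+2·16)/(120·16·200000) = -73728/9765625 m
Load 4 — point force P=13 kN at a=8 m (b=L-a=8):
  y_4 = -Pb²x²(3aL-(3a+b)x)/(6L³EI)  [x≤a] = -13·8²·(32/5)²·(3·8·16-(3·8+8)·(32/5))/(6·16³·200000) = -1456/1171875 m
Superposition: y = Σ y_i = -375574/29296875 m ≈ -0.012820 m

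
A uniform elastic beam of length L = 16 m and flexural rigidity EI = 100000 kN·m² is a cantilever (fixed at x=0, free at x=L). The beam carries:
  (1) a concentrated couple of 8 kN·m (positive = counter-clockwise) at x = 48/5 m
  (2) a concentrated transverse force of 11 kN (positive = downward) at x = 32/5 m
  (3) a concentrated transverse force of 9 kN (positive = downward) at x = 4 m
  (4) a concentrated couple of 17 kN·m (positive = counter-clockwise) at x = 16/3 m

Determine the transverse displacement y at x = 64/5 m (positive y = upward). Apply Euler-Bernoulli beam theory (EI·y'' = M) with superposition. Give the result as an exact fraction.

Load 1 — applied couple M₀=8 kN·m at a=48/5 m (b=L-a=32/5):
  y_1 = M₀a(2x-a)/(2EI)  [x>a] = 8·(48/5)·(2·(64/5)-(48/5))/(2·100000) = 96/15625 m
Load 2 — point force P=11 kN at a=32/5 m (b=L-a=48/5):
  y_2 = -Pa²(3x-a)/(6EI)  [x>a] = -11·(32/5)²·(3·(64/5)-(32/5))/(6·100000) = -5632/234375 m
Load 3 — point force P=9 kN at a=4 m (b=L-a=12):
  y_3 = -Pa²(3x-a)/(6EI)  [x>a] = -9·4²·(3·(64/5)-4)/(6·100000) = -129/15625 m
Load 4 — applied couple M₀=17 kN·m at a=16/3 m (b=L-a=32/3):
  y_4 = M₀a(2x-a)/(2EI)  [x>a] = 17·(16/3)·(2·(64/5)-(16/3))/(2·100000) = 1292/140625 m
Superposition: y = Σ y_i = -11921/703125 m ≈ -0.016954 m

y(64/5) = -11921/703125 m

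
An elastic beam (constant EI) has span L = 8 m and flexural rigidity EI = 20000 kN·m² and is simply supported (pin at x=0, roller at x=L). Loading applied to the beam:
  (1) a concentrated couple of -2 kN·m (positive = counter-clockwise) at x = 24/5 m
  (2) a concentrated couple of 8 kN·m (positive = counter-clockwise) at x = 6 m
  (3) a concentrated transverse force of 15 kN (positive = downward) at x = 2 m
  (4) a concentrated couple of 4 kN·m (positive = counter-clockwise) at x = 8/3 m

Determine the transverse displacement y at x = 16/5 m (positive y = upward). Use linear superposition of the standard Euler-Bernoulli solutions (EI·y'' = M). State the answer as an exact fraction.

Load 1 — applied couple M₀=-2 kN·m at a=24/5 m (b=L-a=16/5):
  y_1 = (M₀x³/(6L)+C₁x)/EI  [x≤a] with C₁=M₀(3b²-L²)/(6L)=104/75 = ((-2)·(16/5)³/(6·8)+(104/75)·(16/5))/20000 = 12/78125 m
Load 2 — applied couple M₀=8 kN·m at a=6 m (b=L-a=2):
  y_2 = (M₀x³/(6L)+C₁x)/EI  [x≤a] with C₁=M₀(3b²-L²)/(6L)=-26/3 = (8·(16/5)³/(6·8)+(-26/3)·(16/5))/20000 = -87/78125 m
Load 3 — point force P=15 kN at a=2 m (b=L-a=6):
  y_3 = -Pa(L-x)(2Lx-a²-x²)/(6LEI)  [x>a] = -15·2·(8-(16/5))·(2·8·(16/5)-2²-(16/5)²)/(6·8·20000) = -693/125000 m
Load 4 — applied couple M₀=4 kN·m at a=8/3 m (b=L-a=16/3):
  y_4 = (M₀x³/(6L)-M₀(x-a)²/2+C₁x)/EI  [x>a] with C₁=M₀(3b²-L²)/(6L)=16/9 = (4·(16/5)³/(6·8)-4·((16/5)-(8/3))²/2+(16/9)·(16/5))/20000 = 92/234375 m
Superposition: y = Σ y_i = -11459/1875000 m ≈ -0.006111 m

y(16/5) = -11459/1875000 m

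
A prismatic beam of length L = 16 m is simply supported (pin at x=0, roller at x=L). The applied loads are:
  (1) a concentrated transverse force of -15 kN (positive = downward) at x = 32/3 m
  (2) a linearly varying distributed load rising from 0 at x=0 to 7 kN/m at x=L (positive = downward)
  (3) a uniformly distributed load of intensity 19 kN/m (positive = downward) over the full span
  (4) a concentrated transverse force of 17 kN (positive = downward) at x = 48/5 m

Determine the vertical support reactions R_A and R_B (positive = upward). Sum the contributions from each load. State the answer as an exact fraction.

Load 1 — point force P=-15 kN at a=32/3 m (b=L-a=16/3):
  R_A = Pb/L = (-15)·(16/3)/16 = -5 kN
  R_B = Pa/L = (-15)·(32/3)/16 = -10 kN
Load 2 — triangular load w₀=7 kN/m (0→w₀ over full span):
  R_A = w₀L/6 = 7·16/6 = 56/3 kN
  R_B = w₀L/3 = 7·16/3 = 112/3 kN
Load 3 — uniform load w=19 kN/m over full span:
  R_A = wL/2 = 19·16/2 = 152 kN
  R_B = wL/2 = 19·16/2 = 152 kN
Load 4 — point force P=17 kN at a=48/5 m (b=L-a=32/5):
  R_A = Pb/L = 17·(32/5)/16 = 34/5 kN
  R_B = Pa/L = 17·(48/5)/16 = 51/5 kN
Superposition: R_A = 2587/15 kN, R_B = 2843/15 kN

R_A = 2587/15 kN, R_B = 2843/15 kN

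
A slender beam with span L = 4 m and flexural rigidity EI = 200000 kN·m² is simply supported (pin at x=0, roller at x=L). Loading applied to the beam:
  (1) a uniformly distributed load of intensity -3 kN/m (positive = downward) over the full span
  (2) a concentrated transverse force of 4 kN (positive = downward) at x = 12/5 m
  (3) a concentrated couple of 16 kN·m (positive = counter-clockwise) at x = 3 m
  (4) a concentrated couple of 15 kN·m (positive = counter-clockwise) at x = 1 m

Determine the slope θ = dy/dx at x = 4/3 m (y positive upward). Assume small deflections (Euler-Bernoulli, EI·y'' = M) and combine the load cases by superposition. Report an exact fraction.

Load 1 — uniform load w=-3 kN/m over full span:
  θ_1 = -w(L³-6Lx²+4x³)/(24EI) = -(-3)·(4³-6·4·(4/3)²+4·(4/3)³)/(24·200000) = 13/675000 rad
Load 2 — point force P=4 kN at a=12/5 m (b=L-a=8/5):
  θ_2 = -Pb(L²-b²-3x²)/(6LEI)  [x≤a] = -4·(8/5)·(4²-(8/5)²-3·(4/3)²)/(6·4·200000) = -38/3515625 rad
Load 3 — applied couple M₀=16 kN·m at a=3 m (b=L-a=1):
  θ_3 = (M₀x²/(2L)+C₁)/EI  [x≤a] with C₁=M₀(3b²-L²)/(6L)=-26/3 = (16·(4/3)²/(2·4)+(-26/3))/200000 = -23/900000 rad
Load 4 — applied couple M₀=15 kN·m at a=1 m (b=L-a=3):
  θ_4 = (M₀x²/(2L)-M₀(x-a)+C₁)/EI  [x>a] with C₁=M₀(3b²-L²)/(6L)=55/8 = (15·(4/3)²/(2·4)-15·((4/3)-1)+(55/8))/200000 = 1/38400 rad
Superposition: θ = Σ θ_i = 48257/5400000000 rad ≈ 0.000009 rad

θ(4/3) = 48257/5400000000 rad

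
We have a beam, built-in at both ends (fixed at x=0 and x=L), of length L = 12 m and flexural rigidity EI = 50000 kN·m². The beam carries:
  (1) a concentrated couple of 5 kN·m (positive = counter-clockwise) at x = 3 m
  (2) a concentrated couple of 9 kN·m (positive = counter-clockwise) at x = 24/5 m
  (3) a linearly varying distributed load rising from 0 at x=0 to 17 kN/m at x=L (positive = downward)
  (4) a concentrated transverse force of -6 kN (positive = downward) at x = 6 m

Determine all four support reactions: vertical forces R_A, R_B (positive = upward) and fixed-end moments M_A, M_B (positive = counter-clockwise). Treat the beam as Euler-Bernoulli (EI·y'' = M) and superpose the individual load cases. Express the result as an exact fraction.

Load 1 — applied couple M₀=5 kN·m at a=3 m (b=L-a=9):
  R_A = 6M₀ab/L³ = 6·5·3·9/12³ = 15/32 kN
  M_A = M₀b(2a-b)/L² = 5·9·(2·3-9)/12² = -15/16 kN·m
  R_B = -6M₀ab/L³ = -6·5·3·9/12³ = -15/32 kN
  M_B = M₀a(2b-a)/L² = 5·3·(2·9-3)/12² = 25/16 kN·m
Load 2 — applied couple M₀=9 kN·m at a=24/5 m (b=L-a=36/5):
  R_A = 6M₀ab/L³ = 6·9·(24/5)·(36/5)/12³ = 27/25 kN
  M_A = M₀b(2a-b)/L² = 9·(36/5)·(2·(24/5)-(36/5))/12² = 27/25 kN·m
  R_B = -6M₀ab/L³ = -6·9·(24/5)·(36/5)/12³ = -27/25 kN
  M_B = M₀a(2b-a)/L² = 9·(24/5)·(2·(36/5)-(24/5))/12² = 72/25 kN·m
Load 3 — triangular load w₀=17 kN/m (0→w₀ over full span):
  R_A = 3w₀L/20 = 3·17·12/20 = 153/5 kN
  M_A = w₀L²/30 = 17·12²/30 = 408/5 kN·m
  R_B = 7w₀L/20 = 7·17·12/20 = 357/5 kN
  M_B = -w₀L²/20 = -17·12²/20 = -612/5 kN·m
Load 4 — point force P=-6 kN at a=6 m (b=L-a=6):
  R_A = Pb²(3a+b)/L³ = (-6)·6²·(3·6+6)/12³ = -3 kN
  M_A = Pab²/L² = (-6)·6·6²/12² = -9 kN·m
  R_B = Pa²(a+3b)/L³ = (-6)·6²·(6+3·6)/12³ = -3 kN
  M_B = -Pa²b/L² = -(-6)·6²·6/12² = 9 kN·m
Superposition: R_A = 23319/800 kN, M_A = 29097/400 kN·m, R_B = 53481/800 kN, M_B = -43583/400 kN·m

R_A = 23319/800 kN, M_A = 29097/400 kN·m, R_B = 53481/800 kN, M_B = -43583/400 kN·m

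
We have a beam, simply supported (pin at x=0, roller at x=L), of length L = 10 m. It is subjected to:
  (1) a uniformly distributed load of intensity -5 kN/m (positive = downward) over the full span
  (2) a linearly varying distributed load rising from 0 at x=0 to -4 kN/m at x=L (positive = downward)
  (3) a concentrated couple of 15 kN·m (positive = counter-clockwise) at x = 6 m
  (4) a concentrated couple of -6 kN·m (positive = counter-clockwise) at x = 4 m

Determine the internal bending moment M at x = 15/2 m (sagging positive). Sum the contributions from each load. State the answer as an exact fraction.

M(15/2) = -71 kN·m

Load 1 — uniform load w=-5 kN/m over full span:
  M_1 = wx(L-x)/2 = (-5)·(15/2)·(10-(15/2))/2 = -375/8 kN·m
Load 2 — triangular load w₀=-4 kN/m (0→w₀ over full span):
  M_2 = w₀Lx/6 - w₀x³/(6L) = (-4)·10·(15/2)/6 - (-4)·(15/2)³/(6·10) = -175/8 kN·m
Load 3 — applied couple M₀=15 kN·m at a=6 m (b=L-a=4):
  M_3 = M₀x/L - M₀  [x>a] = 15·(15/2)/10 - 15 = -15/4 kN·m
Load 4 — applied couple M₀=-6 kN·m at a=4 m (b=L-a=6):
  M_4 = M₀x/L - M₀  [x>a] = (-6)·(15/2)/10 - (-6) = 3/2 kN·m
Superposition: M = Σ M_i = -71 kN·m ≈ -71.000000 kN·m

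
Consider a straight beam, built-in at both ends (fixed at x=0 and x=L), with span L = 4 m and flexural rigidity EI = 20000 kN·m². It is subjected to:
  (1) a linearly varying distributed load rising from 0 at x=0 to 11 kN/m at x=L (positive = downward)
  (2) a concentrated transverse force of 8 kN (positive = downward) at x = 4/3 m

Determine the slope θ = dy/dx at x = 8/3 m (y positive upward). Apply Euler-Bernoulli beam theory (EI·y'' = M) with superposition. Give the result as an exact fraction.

Load 1 — triangular load w₀=11 kN/m (0→w₀ over full span):
  θ_1 = -w₀(2x(L-x)(L-2x)(x+2L)+x²(L-x)²)/(120LEI) = -11·(2·(8/3)·(4-(8/3))·(4-2·(8/3))·((8/3)+2·4)+(8/3)²·(4-(8/3))²)/(120·4·20000) = 77/759375 rad
Load 2 — point force P=8 kN at a=4/3 m (b=L-a=8/3):
  θ_2 = Pa²(L-x)(2bL-(3b+a)(L-x))/(2L³EI)  [x>a] = 8·(4/3)²·(4-(8/3))·(2·(8/3)·4-(3·(8/3)+(4/3))·(4-(8/3)))/(2·4³·20000) = 2/30375 rad
Superposition: θ = Σ θ_i = 127/759375 rad ≈ 0.000167 rad

θ(8/3) = 127/759375 rad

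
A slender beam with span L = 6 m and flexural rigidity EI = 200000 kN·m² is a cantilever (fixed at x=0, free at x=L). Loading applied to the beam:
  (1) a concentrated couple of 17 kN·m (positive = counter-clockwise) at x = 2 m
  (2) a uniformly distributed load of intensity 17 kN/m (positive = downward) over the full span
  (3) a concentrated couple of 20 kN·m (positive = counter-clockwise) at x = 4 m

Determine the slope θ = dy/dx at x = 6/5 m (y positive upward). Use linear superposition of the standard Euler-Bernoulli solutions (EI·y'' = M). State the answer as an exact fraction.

Load 1 — applied couple M₀=17 kN·m at a=2 m (b=L-a=4):
  θ_1 = M₀x/EI  [x≤a] = 17·(6/5)/200000 = 51/500000 rad
Load 2 — uniform load w=17 kN/m over full span:
  θ_2 = -wx(x²-3Lx+3L²)/(6EI) = -17·(6/5)·((6/5)²-3·6·(6/5)+3·6²)/(6·200000) = -9333/6250000 rad
Load 3 — applied couple M₀=20 kN·m at a=4 m (b=L-a=2):
  θ_3 = M₀x/EI  [x≤a] = 20·(6/5)/200000 = 3/25000 rad
Superposition: θ = Σ θ_i = -15891/12500000 rad ≈ -0.001271 rad

θ(6/5) = -15891/12500000 rad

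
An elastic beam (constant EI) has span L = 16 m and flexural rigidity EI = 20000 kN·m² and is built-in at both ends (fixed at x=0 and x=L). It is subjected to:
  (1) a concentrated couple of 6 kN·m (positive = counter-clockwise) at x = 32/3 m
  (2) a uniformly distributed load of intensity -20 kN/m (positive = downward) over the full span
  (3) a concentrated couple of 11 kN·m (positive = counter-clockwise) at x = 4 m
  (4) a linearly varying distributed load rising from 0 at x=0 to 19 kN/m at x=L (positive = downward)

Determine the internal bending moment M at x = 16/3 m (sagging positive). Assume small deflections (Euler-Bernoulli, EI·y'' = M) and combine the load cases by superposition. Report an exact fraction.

M(16/3) = -617713/6480 kN·m

Load 1 — applied couple M₀=6 kN·m at a=32/3 m (b=L-a=16/3):
  M_1 = R_Ax - M_A  [x≤a] with R_A=1/2, M_A=2 = (1/2)·(16/3) - 2 = 2/3 kN·m
Load 2 — uniform load w=-20 kN/m over full span:
  M_2 = wLx/2 - wL²/12 - wx²/2 = (-20)·16·(16/3)/2 - (-20)·16²/12 - (-20)·(16/3)²/2 = -1280/9 kN·m
Load 3 — applied couple M₀=11 kN·m at a=4 m (b=L-a=12):
  M_3 = R_Ax - M_A - M₀  [x>a] with R_A=99/128, M_A=-33/16 = (99/128)·(16/3) - (-33/16) - 11 = -77/16 kN·m
Load 4 — triangular load w₀=19 kN/m (0→w₀ over full span):
  M_4 = 3w₀Lx/20 - w₀L²/30 - w₀x³/(6L) = 3·19·16·(16/3)/20 - 19·16²/30 - 19·(16/3)³/(6·16) = 20672/405 kN·m
Superposition: M = Σ M_i = -617713/6480 kN·m ≈ -95.326080 kN·m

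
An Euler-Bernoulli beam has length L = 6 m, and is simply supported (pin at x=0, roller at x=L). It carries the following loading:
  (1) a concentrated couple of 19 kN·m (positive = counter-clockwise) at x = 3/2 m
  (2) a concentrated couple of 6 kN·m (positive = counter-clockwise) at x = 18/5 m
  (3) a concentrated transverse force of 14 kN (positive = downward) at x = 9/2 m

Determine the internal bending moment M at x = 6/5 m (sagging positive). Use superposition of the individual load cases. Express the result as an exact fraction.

Load 1 — applied couple M₀=19 kN·m at a=3/2 m (b=L-a=9/2):
  M_1 = M₀x/L  [x≤a] = 19·(6/5)/6 = 19/5 kN·m
Load 2 — applied couple M₀=6 kN·m at a=18/5 m (b=L-a=12/5):
  M_2 = M₀x/L  [x≤a] = 6·(6/5)/6 = 6/5 kN·m
Load 3 — point force P=14 kN at a=9/2 m (b=L-a=3/2):
  M_3 = Pbx/L  [x≤a] = 14·(3/2)·(6/5)/6 = 21/5 kN·m
Superposition: M = Σ M_i = 46/5 kN·m ≈ 9.200000 kN·m

M(6/5) = 46/5 kN·m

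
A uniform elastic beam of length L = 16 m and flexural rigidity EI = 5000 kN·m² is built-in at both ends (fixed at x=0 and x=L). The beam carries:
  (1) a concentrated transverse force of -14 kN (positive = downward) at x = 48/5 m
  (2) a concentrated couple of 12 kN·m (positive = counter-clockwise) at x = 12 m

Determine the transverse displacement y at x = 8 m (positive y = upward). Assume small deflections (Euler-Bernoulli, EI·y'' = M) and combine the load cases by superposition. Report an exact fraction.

y(8) = 10294/234375 m

Load 1 — point force P=-14 kN at a=48/5 m (b=L-a=32/5):
  y_1 = -Pb²x²(3aL-(3a+b)x)/(6L³EI)  [x≤a] = -(-14)·(32/5)²·8²·(3·(48/5)·16-(3·(48/5)+(32/5))·8)/(6·16³·5000) = 12544/234375 m
Load 2 — applied couple M₀=12 kN·m at a=12 m (b=L-a=4):
  y_2 = (R_Ax³/6 - M_Ax²/2)/EI  [x≤a] with R_A=27/32, M_A=15/4 = ((27/32)·8³/6 - (15/4)·8²/2)/5000 = -6/625 m
Superposition: y = Σ y_i = 10294/234375 m ≈ 0.043921 m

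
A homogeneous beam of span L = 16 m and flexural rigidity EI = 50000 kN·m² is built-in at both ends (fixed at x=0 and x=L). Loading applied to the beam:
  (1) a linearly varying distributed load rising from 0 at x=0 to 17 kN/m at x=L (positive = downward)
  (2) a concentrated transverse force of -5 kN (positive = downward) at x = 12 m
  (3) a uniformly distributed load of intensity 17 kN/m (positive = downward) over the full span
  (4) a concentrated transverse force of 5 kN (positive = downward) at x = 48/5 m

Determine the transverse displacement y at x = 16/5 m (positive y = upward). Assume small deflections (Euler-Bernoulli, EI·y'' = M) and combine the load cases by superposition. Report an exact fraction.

y(16/5) = -1685598/48828125 m

Load 1 — triangular load w₀=17 kN/m (0→w₀ over full span):
  y_1 = -w₀x²(L-x)²(x+2L)/(120LEI) = -17·(16/5)²·(16-(16/5))²·((16/5)+2·16)/(120·16·50000) = -1531904/146484375 m
Load 2 — point force P=-5 kN at a=12 m (b=L-a=4):
  y_2 = -Pb²x²(3aL-(3a+b)x)/(6L³EI)  [x≤a] = -(-5)·4²·(16/5)²·(3·12·16-(3·12+4)·(16/5))/(6·16³·50000) = 14/46875 m
Load 3 — uniform load w=17 kN/m over full span:
  y_3 = -wx²(L-x)²/(24EI) = -17·(16/5)²·(16-(16/5))²/(24·50000) = -139264/5859375 m
Load 4 — point force P=5 kN at a=48/5 m (b=L-a=32/5):
  y_4 = -Pb²x²(3aL-(3a+b)x)/(6L³EI)  [x≤a] = -5·(32/5)²·(16/5)²·(3·(48/5)·16-(3·(48/5)+(32/5))·(16/5))/(6·16³·50000) = -17408/29296875 m
Superposition: y = Σ y_i = -1685598/48828125 m ≈ -0.034521 m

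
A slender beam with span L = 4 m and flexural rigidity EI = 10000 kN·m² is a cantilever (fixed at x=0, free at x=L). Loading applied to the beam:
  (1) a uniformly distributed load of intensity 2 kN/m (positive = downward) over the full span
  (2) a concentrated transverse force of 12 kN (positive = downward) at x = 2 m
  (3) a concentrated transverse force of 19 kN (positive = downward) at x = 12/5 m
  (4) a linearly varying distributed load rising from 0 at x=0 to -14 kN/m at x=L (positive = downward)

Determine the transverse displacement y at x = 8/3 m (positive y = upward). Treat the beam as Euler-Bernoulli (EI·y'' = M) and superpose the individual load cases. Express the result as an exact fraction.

y(8/3) = -28717/56953125 m

Load 1 — uniform load w=2 kN/m over full span:
  y_1 = -wx²(x²-4Lx+6L²)/(24EI) = -2·(8/3)²·((8/3)²-4·4·(8/3)+6·4²)/(24·10000) = -544/151875 m
Load 2 — point force P=12 kN at a=2 m (b=L-a=2):
  y_2 = -Pa²(3x-a)/(6EI)  [x>a] = -12·2²·(3·(8/3)-2)/(6·10000) = -3/625 m
Load 3 — point force P=19 kN at a=12/5 m (b=L-a=8/5):
  y_3 = -Pa²(3x-a)/(6EI)  [x>a] = -19·(12/5)²·(3·(8/3)-(12/5))/(6·10000) = -798/78125 m
Load 4 — triangular load w₀=-14 kN/m (0→w₀ over full span):
  y_4 = (w₀Lx³/12-w₀L²x²/6-w₀x⁵/(120L))/EI = ((-14)·4·(8/3)³/12-(-14)·4²·(8/3)²/6-(-14)·(8/3)⁵/(120·4))/10000 = 41216/2278125 m
Superposition: y = Σ y_i = -28717/56953125 m ≈ -0.000504 m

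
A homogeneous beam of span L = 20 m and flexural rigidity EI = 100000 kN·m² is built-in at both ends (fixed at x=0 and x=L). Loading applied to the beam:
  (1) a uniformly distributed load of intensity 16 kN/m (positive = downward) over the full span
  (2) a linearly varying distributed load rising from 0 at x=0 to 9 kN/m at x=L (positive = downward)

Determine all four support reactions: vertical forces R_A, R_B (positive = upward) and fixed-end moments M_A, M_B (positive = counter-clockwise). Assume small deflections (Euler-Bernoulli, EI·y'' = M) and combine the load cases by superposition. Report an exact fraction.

R_A = 187 kN, M_A = 1960/3 kN·m, R_B = 223 kN, M_B = -2140/3 kN·m

Load 1 — uniform load w=16 kN/m over full span:
  R_A = wL/2 = 16·20/2 = 160 kN
  M_A = wL²/12 = 16·20²/12 = 1600/3 kN·m
  R_B = wL/2 = 16·20/2 = 160 kN
  M_B = -wL²/12 = -16·20²/12 = -1600/3 kN·m
Load 2 — triangular load w₀=9 kN/m (0→w₀ over full span):
  R_A = 3w₀L/20 = 3·9·20/20 = 27 kN
  M_A = w₀L²/30 = 9·20²/30 = 120 kN·m
  R_B = 7w₀L/20 = 7·9·20/20 = 63 kN
  M_B = -w₀L²/20 = -9·20²/20 = -180 kN·m
Superposition: R_A = 187 kN, M_A = 1960/3 kN·m, R_B = 223 kN, M_B = -2140/3 kN·m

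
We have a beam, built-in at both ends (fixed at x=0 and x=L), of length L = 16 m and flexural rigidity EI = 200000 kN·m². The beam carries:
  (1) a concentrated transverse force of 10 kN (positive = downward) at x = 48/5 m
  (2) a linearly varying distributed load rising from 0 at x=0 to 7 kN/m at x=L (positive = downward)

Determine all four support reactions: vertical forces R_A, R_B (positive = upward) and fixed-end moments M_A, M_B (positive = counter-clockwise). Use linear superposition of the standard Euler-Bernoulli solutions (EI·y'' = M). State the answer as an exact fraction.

R_A = 508/25 kN, M_A = 5632/75 kN·m, R_B = 1142/25 kN, M_B = -2816/25 kN·m

Load 1 — point force P=10 kN at a=48/5 m (b=L-a=32/5):
  R_A = Pb²(3a+b)/L³ = 10·(32/5)²·(3·(48/5)+(32/5))/16³ = 88/25 kN
  M_A = Pab²/L² = 10·(48/5)·(32/5)²/16² = 384/25 kN·m
  R_B = Pa²(a+3b)/L³ = 10·(48/5)²·((48/5)+3·(32/5))/16³ = 162/25 kN
  M_B = -Pa²b/L² = -10·(48/5)²·(32/5)/16² = -576/25 kN·m
Load 2 — triangular load w₀=7 kN/m (0→w₀ over full span):
  R_A = 3w₀L/20 = 3·7·16/20 = 84/5 kN
  M_A = w₀L²/30 = 7·16²/30 = 896/15 kN·m
  R_B = 7w₀L/20 = 7·7·16/20 = 196/5 kN
  M_B = -w₀L²/20 = -7·16²/20 = -448/5 kN·m
Superposition: R_A = 508/25 kN, M_A = 5632/75 kN·m, R_B = 1142/25 kN, M_B = -2816/25 kN·m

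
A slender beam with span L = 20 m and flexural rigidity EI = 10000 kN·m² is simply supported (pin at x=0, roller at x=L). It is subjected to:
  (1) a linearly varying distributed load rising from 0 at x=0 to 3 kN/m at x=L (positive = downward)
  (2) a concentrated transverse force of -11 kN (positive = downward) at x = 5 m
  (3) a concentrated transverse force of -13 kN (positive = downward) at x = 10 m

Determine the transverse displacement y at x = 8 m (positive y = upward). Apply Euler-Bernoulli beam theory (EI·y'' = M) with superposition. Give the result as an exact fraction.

Load 1 — triangular load w₀=3 kN/m (0→w₀ over full span):
  y_1 = -w₀x(7L⁴-10L²x²+3x⁴)/(360LEI) = -3·8·(7·20⁴-10·20²·8²+3·8⁴)/(360·20·10000) = -4564/15625 m
Load 2 — point force P=-11 kN at a=5 m (b=L-a=15):
  y_2 = -Pa(L-x)(2Lx-a²-x²)/(6LEI)  [x>a] = -(-11)·5·(20-8)·(2·20·8-5²-8²)/(6·20·10000) = 2541/20000 m
Load 3 — point force P=-13 kN at a=10 m (b=L-a=10):
  y_3 = -Pbx(L²-b²-x²)/(6LEI)  [x≤a] = -(-13)·10·8·(20²-10²-8²)/(6·20·10000) = 767/3750 m
Superposition: y = Σ y_i = 59231/1500000 m ≈ 0.039487 m

y(8) = 59231/1500000 m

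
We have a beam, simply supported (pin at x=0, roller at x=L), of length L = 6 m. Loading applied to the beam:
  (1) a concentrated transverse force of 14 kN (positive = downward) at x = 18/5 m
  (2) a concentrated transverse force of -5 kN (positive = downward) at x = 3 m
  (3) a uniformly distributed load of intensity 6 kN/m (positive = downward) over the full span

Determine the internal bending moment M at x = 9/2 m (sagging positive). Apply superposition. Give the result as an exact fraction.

Load 1 — point force P=14 kN at a=18/5 m (b=L-a=12/5):
  M_1 = Pa(L-x)/L  [x>a] = 14·(18/5)·(6-(9/2))/6 = 63/5 kN·m
Load 2 — point force P=-5 kN at a=3 m (b=L-a=3):
  M_2 = Pa(L-x)/L  [x>a] = (-5)·3·(6-(9/2))/6 = -15/4 kN·m
Load 3 — uniform load w=6 kN/m over full span:
  M_3 = wx(L-x)/2 = 6·(9/2)·(6-(9/2))/2 = 81/4 kN·m
Superposition: M = Σ M_i = 291/10 kN·m ≈ 29.100000 kN·m

M(9/2) = 291/10 kN·m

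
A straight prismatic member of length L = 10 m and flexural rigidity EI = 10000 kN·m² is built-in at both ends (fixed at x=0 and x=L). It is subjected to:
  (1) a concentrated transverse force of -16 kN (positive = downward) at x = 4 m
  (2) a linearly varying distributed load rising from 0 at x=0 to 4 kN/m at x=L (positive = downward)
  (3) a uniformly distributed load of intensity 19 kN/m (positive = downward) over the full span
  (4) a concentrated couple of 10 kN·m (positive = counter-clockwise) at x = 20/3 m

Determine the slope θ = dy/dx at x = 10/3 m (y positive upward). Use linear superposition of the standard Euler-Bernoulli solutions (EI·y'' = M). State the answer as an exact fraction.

θ(10/3) = -17459/1518750 rad

Load 1 — point force P=-16 kN at a=4 m (b=L-a=6):
  θ_1 = -Pb²x(2aL-(3a+b)x)/(2L³EI)  [x≤a] = -(-16)·6²·(10/3)·(2·4·10-(3·4+6)·(10/3))/(2·10³·10000) = 6/3125 rad
Load 2 — triangular load w₀=4 kN/m (0→w₀ over full span):
  θ_2 = -w₀(2x(L-x)(L-2x)(x+2L)+x²(L-x)²)/(120LEI) = -4·(2·(10/3)·(10-(10/3))·(10-2·(10/3))·((10/3)+2·10)+(10/3)²·(10-(10/3))²)/(120·10·10000) = -8/6075 rad
Load 3 — uniform load w=19 kN/m over full span:
  θ_3 = -wx(L-x)(L-2x)/(12EI) = -19·(10/3)·(10-(10/3))·(10-2·(10/3))/(12·10000) = -19/1620 rad
Load 4 — applied couple M₀=10 kN·m at a=20/3 m (b=L-a=10/3):
  θ_4 = (R_Ax²/2 - M_Ax)/EI  [x≤a] with R_A=4/3, M_A=10/3 = ((4/3)·(10/3)²/2 - (10/3)·(10/3))/10000 = -1/2700 rad
Superposition: θ = Σ θ_i = -17459/1518750 rad ≈ -0.011496 rad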